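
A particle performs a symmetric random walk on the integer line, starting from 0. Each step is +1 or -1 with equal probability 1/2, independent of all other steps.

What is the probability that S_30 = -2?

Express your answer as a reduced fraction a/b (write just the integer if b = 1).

Answer: 145422675/1073741824

Derivation:
To reach position -2 after 30 steps: need 14 steps of +1 and 16 of -1.
Favorable paths: C(30,14) = 145422675
Total paths: 2^30 = 1073741824
P = 145422675/1073741824 = 145422675/1073741824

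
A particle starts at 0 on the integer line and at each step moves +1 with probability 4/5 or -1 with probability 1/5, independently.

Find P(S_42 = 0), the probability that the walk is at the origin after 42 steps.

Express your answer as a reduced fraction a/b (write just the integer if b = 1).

To be at 0 after 42 steps: need exactly 21 steps of +1 and 21 of -1.
Number of such sequences: C(42,21) = 538257874440
Each has probability (4/5)^21 · (1/5)^21 = 4398046511104/227373675443232059478759765625
P = 538257874440 · 4398046511104/227373675443232059478759765625 = 473456633351019379556352/45474735088646411895751953125

Answer: 473456633351019379556352/45474735088646411895751953125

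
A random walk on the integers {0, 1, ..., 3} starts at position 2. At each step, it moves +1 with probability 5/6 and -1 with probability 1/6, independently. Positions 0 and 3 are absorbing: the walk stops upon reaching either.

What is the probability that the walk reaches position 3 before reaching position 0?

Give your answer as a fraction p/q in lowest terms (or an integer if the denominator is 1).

Answer: 30/31

Derivation:
Biased walk: p = 5/6, q = 1/6, r = q/p = 1/5
Gambler's ruin: P(hit 3 before 0 | start at 2) = (1 - r^a)/(1 - r^N)
r^2 = 1/25; r^3 = 1/125
P = (1 - 1/25) / (1 - 1/125) = 24/25 / 124/125 = 30/31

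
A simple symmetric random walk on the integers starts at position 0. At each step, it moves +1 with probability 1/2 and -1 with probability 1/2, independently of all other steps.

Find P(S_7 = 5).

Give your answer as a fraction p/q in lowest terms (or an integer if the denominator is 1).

Answer: 7/128

Derivation:
To reach position 5 after 7 steps: need 6 steps of +1 and 1 of -1.
Favorable paths: C(7,6) = 7
Total paths: 2^7 = 128
P = 7/128 = 7/128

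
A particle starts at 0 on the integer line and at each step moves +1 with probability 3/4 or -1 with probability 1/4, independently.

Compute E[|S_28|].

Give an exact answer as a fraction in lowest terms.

S_28 takes values m ≡ 0 (mod 2) with |m| ≤ 28; P(S_28=m) = C(28,(28+m)/2) · (3/4)^((28+m)/2) · (1/4)^((28-m)/2).
Distribution: P(S=-28)=1/72057594037927936, P(S=-26)=21/18014398509481984, P(S=-24)=1701/36028797018963968, P(S=-22)=22113/18014398509481984, P(S=-20)=1658475/72057594037927936, P(S=-18)=2985255/9007199254740992, P(S=-16)=68660865/18014398509481984, P(S=-14)=323686935/9007199254740992, P(S=-12)=20392276905/72057594037927936, P(S=-10)=33987128175/18014398509481984, P(S=-8)=387453261195/36028797018963968, P(S=-6)=951021641115/18014398509481984, P(S=-4)=16167367898955/72057594037927936, P(S=-2)=3730931053605/4503599627370496, P(S=0)=23984556773175/9007199254740992, P(S=2)=33578379482445/4503599627370496, P(S=4)=1309556799815355/72057594037927936, P(S=6)=693294776372835/18014398509481984, P(S=8)=2542080846700395/36028797018963968, P(S=10)=2006905931605575/18014398509481984, P(S=12)=10837292030670105/72057594037927936, P(S=14)=1548184575810015/9007199254740992, P(S=16)=2955625099273665/18014398509481984, P(S=18)=1156548951889695/9007199254740992, P(S=20)=5782744759448475/72057594037927936, P(S=22)=693929371133817/18014398509481984, P(S=24)=480412641554181/36028797018963968, P(S=26)=53379182394909/18014398509481984, P(S=28)=22876792454961/72057594037927936
E[|S_28|] = Σ_m |m|·P(S_28=m) = 31538617912945661/2251799813685248

Answer: 31538617912945661/2251799813685248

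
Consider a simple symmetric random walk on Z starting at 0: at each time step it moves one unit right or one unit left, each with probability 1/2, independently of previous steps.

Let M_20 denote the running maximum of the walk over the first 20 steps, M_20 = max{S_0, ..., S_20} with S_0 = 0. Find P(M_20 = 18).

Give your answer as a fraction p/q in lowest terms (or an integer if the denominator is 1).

Answer: 5/262144

Derivation:
Let M_20 = max(S_0,...,S_20). Use the reflection principle: for j ≥ 1, #{paths with M_20 ≥ j} = #{S_20 ≥ j} + #{S_20 ≥ j+1}.
By reflection, #{M_20 ≥ 18} = #{S_20 ≥ 18} + #{S_20 ≥ 19} = 21 + 1 = 22.
#{M_20 ≥ 19} = #{S_20 ≥ 19} + #{S_20 ≥ 20} = 1 + 1 = 2.
#{M_20 = 18} = 22 - 2 = 20.
P(M_20 = 18) = 20/1048576 = 5/262144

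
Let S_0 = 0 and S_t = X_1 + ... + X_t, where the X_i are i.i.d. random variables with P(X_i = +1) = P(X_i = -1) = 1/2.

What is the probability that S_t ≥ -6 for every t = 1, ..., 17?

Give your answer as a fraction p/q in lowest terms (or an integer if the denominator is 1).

Answer: 14807/16384

Derivation:
Let f(t,s) = #length-t paths at position s with S_1..S_t all ≥ -6.
f(t,s) = f(t-1,s-1) + f(t-1,s+1) for s ≥ -6; f(t,s) = 0 for s < -6.
t=0: f(0,0)=1
t=1: f(1,-1)=1 f(1,1)=1
t=2: f(2,-2)=1 f(2,0)=2 f(2,2)=1
t=3: f(3,-3)=1 f(3,-1)=3 f(3,1)=3 f(3,3)=1
t=4: f(4,-4)=1 f(4,-2)=4 f(4,0)=6 f(4,2)=4 f(4,4)=1
t=5: f(5,-5)=1 f(5,-3)=5 f(5,-1)=10 f(5,1)=10 f(5,3)=5 f(5,5)=1
t=6: f(6,-6)=1 f(6,-4)=6 f(6,-2)=15 f(6,0)=20 f(6,2)=15 f(6,4)=6 f(6,6)=1
t=7: f(7,-5)=7 f(7,-3)=21 f(7,-1)=35 f(7,1)=35 f(7,3)=21 f(7,5)=7 f(7,7)=1
t=8: f(8,-6)=7 f(8,-4)=28 f(8,-2)=56 f(8,0)=70 f(8,2)=56 f(8,4)=28 f(8,6)=8 f(8,8)=1
t=9: f(9,-5)=35 f(9,-3)=84 f(9,-1)=126 f(9,1)=126 f(9,3)=84 f(9,5)=36 f(9,7)=9 f(9,9)=1
t=10: f(10,-6)=35 f(10,-4)=119 f(10,-2)=210 f(10,0)=252 f(10,2)=210 f(10,4)=120 f(10,6)=45 f(10,8)=10 f(10,10)=1
t=11: f(11,-5)=154 f(11,-3)=329 f(11,-1)=462 f(11,1)=462 f(11,3)=330 f(11,5)=165 f(11,7)=55 f(11,9)=11 f(11,11)=1
t=12: f(12,-6)=154 f(12,-4)=483 f(12,-2)=791 f(12,0)=924 f(12,2)=792 f(12,4)=495 f(12,6)=220 f(12,8)=66 f(12,10)=12 f(12,12)=1
t=13: f(13,-5)=637 f(13,-3)=1274 f(13,-1)=1715 f(13,1)=1716 f(13,3)=1287 f(13,5)=715 f(13,7)=286 f(13,9)=78 f(13,11)=13 f(13,13)=1
t=14: f(14,-6)=637 f(14,-4)=1911 f(14,-2)=2989 f(14,0)=3431 f(14,2)=3003 f(14,4)=2002 f(14,6)=1001 f(14,8)=364 f(14,10)=91 f(14,12)=14 f(14,14)=1
t=15: f(15,-5)=2548 f(15,-3)=4900 f(15,-1)=6420 f(15,1)=6434 f(15,3)=5005 f(15,5)=3003 f(15,7)=1365 f(15,9)=455 f(15,11)=105 f(15,13)=15 f(15,15)=1
t=16: f(16,-6)=2548 f(16,-4)=7448 f(16,-2)=11320 f(16,0)=12854 f(16,2)=11439 f(16,4)=8008 f(16,6)=4368 f(16,8)=1820 f(16,10)=560 f(16,12)=120 f(16,14)=16 f(16,16)=1
t=17: f(17,-5)=9996 f(17,-3)=18768 f(17,-1)=24174 f(17,1)=24293 f(17,3)=19447 f(17,5)=12376 f(17,7)=6188 f(17,9)=2380 f(17,11)=680 f(17,13)=136 f(17,15)=17 f(17,17)=1
Σ_s f(17,s) = 118456
P = 118456/131072 = 14807/16384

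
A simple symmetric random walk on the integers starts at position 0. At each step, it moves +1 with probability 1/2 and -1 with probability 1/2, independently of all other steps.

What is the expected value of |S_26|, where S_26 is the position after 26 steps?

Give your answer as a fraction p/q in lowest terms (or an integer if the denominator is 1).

Answer: 16900975/4194304

Derivation:
S_26 takes values m ≡ 0 (mod 2) with |m| ≤ 26; P(S_26=m) = C(26,(26+m)/2)/2^26.
Total paths: 2^26 = 67108864
Distribution: P(S=-26)=1/67108864, P(S=-24)=26/67108864, P(S=-22)=325/67108864, P(S=-20)=2600/67108864, P(S=-18)=14950/67108864, P(S=-16)=65780/67108864, P(S=-14)=230230/67108864, P(S=-12)=657800/67108864, P(S=-10)=1562275/67108864, P(S=-8)=3124550/67108864, P(S=-6)=5311735/67108864, P(S=-4)=7726160/67108864, P(S=-2)=9657700/67108864, P(S=0)=10400600/67108864, P(S=2)=9657700/67108864, P(S=4)=7726160/67108864, P(S=6)=5311735/67108864, P(S=8)=3124550/67108864, P(S=10)=1562275/67108864, P(S=12)=657800/67108864, P(S=14)=230230/67108864, P(S=16)=65780/67108864, P(S=18)=14950/67108864, P(S=20)=2600/67108864, P(S=22)=325/67108864, P(S=24)=26/67108864, P(S=26)=1/67108864
E[|S_26|] = Σ_m |m|·P(S_26=m) = 270415600/67108864 = 16900975/4194304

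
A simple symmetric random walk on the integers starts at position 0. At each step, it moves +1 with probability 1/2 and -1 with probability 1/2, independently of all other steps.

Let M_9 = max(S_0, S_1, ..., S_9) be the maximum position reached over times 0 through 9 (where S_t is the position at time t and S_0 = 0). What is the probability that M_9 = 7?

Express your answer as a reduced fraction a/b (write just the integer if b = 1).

Answer: 9/512

Derivation:
Let M_9 = max(S_0,...,S_9). Use the reflection principle: for j ≥ 1, #{paths with M_9 ≥ j} = #{S_9 ≥ j} + #{S_9 ≥ j+1}.
By reflection, #{M_9 ≥ 7} = #{S_9 ≥ 7} + #{S_9 ≥ 8} = 10 + 1 = 11.
#{M_9 ≥ 8} = #{S_9 ≥ 8} + #{S_9 ≥ 9} = 1 + 1 = 2.
#{M_9 = 7} = 11 - 2 = 9.
P(M_9 = 7) = 9/512 = 9/512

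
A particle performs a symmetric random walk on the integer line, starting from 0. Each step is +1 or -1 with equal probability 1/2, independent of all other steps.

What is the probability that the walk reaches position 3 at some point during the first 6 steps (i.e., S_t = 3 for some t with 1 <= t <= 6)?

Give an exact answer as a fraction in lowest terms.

Answer: 7/32

Derivation:
Count via complement. Let g(t,s) = #length-t paths at position s with S_1..S_t all ≠ 3.
g(t,s) = g(t-1,s-1) + g(t-1,s+1) for s ≠ 3; g(t,3) = 0.
t=0: g(0,0)=1
t=1: g(1,-1)=1 g(1,1)=1
t=2: g(2,-2)=1 g(2,0)=2 g(2,2)=1
t=3: g(3,-3)=1 g(3,-1)=3 g(3,1)=3
t=4: g(4,-4)=1 g(4,-2)=4 g(4,0)=6 g(4,2)=3
t=5: g(5,-5)=1 g(5,-3)=5 g(5,-1)=10 g(5,1)=9
t=6: g(6,-6)=1 g(6,-4)=6 g(6,-2)=15 g(6,0)=19 g(6,2)=9
Paths never hitting 3: Σ_s g(6,s) = 50
Paths hitting 3: 2^6 - 50 = 14
P = 14/64 = 7/32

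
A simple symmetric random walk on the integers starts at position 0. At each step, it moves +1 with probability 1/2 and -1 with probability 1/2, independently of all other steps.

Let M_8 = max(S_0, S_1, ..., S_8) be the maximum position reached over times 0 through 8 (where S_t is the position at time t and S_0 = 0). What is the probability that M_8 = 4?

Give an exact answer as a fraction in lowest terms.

Let M_8 = max(S_0,...,S_8). Use the reflection principle: for j ≥ 1, #{paths with M_8 ≥ j} = #{S_8 ≥ j} + #{S_8 ≥ j+1}.
By reflection, #{M_8 ≥ 4} = #{S_8 ≥ 4} + #{S_8 ≥ 5} = 37 + 9 = 46.
#{M_8 ≥ 5} = #{S_8 ≥ 5} + #{S_8 ≥ 6} = 9 + 9 = 18.
#{M_8 = 4} = 46 - 18 = 28.
P(M_8 = 4) = 28/256 = 7/64

Answer: 7/64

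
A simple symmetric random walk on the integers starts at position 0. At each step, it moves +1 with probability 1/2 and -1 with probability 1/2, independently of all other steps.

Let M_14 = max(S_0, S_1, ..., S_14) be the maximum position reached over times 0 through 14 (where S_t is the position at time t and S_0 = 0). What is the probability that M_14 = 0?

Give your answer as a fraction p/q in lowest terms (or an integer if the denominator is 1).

Answer: 429/2048

Derivation:
Let M_14 = max(S_0,...,S_14). Use the reflection principle: for j ≥ 1, #{paths with M_14 ≥ j} = #{S_14 ≥ j} + #{S_14 ≥ j+1}.
P(M_14 ≥ 0) = 1 since S_0 = 0, so #{M_14 ≥ 0} = 16384.
#{M_14 ≥ 1} = #{S_14 ≥ 1} + #{S_14 ≥ 2} = 6476 + 6476 = 12952.
#{M_14 = 0} = 16384 - 12952 = 3432.
P(M_14 = 0) = 3432/16384 = 429/2048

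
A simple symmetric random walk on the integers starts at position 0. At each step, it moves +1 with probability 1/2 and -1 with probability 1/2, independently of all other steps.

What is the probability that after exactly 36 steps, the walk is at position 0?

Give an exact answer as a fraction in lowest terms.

Answer: 2268783825/17179869184

Derivation:
To return to 0 after 36 steps: need exactly 18 steps of +1 and 18 of -1.
Favorable paths: C(36,18) = 9075135300
Total paths: 2^36 = 68719476736
P = 9075135300/68719476736 = 2268783825/17179869184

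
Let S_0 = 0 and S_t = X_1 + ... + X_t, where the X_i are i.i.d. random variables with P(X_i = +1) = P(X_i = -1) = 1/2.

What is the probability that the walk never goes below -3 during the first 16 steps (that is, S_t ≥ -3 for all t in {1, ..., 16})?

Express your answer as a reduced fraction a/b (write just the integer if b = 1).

Let f(t,s) = #length-t paths at position s with S_1..S_t all ≥ -3.
f(t,s) = f(t-1,s-1) + f(t-1,s+1) for s ≥ -3; f(t,s) = 0 for s < -3.
t=0: f(0,0)=1
t=1: f(1,-1)=1 f(1,1)=1
t=2: f(2,-2)=1 f(2,0)=2 f(2,2)=1
t=3: f(3,-3)=1 f(3,-1)=3 f(3,1)=3 f(3,3)=1
t=4: f(4,-2)=4 f(4,0)=6 f(4,2)=4 f(4,4)=1
t=5: f(5,-3)=4 f(5,-1)=10 f(5,1)=10 f(5,3)=5 f(5,5)=1
t=6: f(6,-2)=14 f(6,0)=20 f(6,2)=15 f(6,4)=6 f(6,6)=1
t=7: f(7,-3)=14 f(7,-1)=34 f(7,1)=35 f(7,3)=21 f(7,5)=7 f(7,7)=1
t=8: f(8,-2)=48 f(8,0)=69 f(8,2)=56 f(8,4)=28 f(8,6)=8 f(8,8)=1
t=9: f(9,-3)=48 f(9,-1)=117 f(9,1)=125 f(9,3)=84 f(9,5)=36 f(9,7)=9 f(9,9)=1
t=10: f(10,-2)=165 f(10,0)=242 f(10,2)=209 f(10,4)=120 f(10,6)=45 f(10,8)=10 f(10,10)=1
t=11: f(11,-3)=165 f(11,-1)=407 f(11,1)=451 f(11,3)=329 f(11,5)=165 f(11,7)=55 f(11,9)=11 f(11,11)=1
t=12: f(12,-2)=572 f(12,0)=858 f(12,2)=780 f(12,4)=494 f(12,6)=220 f(12,8)=66 f(12,10)=12 f(12,12)=1
t=13: f(13,-3)=572 f(13,-1)=1430 f(13,1)=1638 f(13,3)=1274 f(13,5)=714 f(13,7)=286 f(13,9)=78 f(13,11)=13 f(13,13)=1
t=14: f(14,-2)=2002 f(14,0)=3068 f(14,2)=2912 f(14,4)=1988 f(14,6)=1000 f(14,8)=364 f(14,10)=91 f(14,12)=14 f(14,14)=1
t=15: f(15,-3)=2002 f(15,-1)=5070 f(15,1)=5980 f(15,3)=4900 f(15,5)=2988 f(15,7)=1364 f(15,9)=455 f(15,11)=105 f(15,13)=15 f(15,15)=1
t=16: f(16,-2)=7072 f(16,0)=11050 f(16,2)=10880 f(16,4)=7888 f(16,6)=4352 f(16,8)=1819 f(16,10)=560 f(16,12)=120 f(16,14)=16 f(16,16)=1
Σ_s f(16,s) = 43758
P = 43758/65536 = 21879/32768

Answer: 21879/32768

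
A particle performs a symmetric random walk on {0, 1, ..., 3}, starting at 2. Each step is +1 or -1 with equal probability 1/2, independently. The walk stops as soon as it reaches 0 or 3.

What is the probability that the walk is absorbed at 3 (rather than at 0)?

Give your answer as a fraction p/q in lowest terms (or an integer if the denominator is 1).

Symmetric walk (p = 1/2): the harmonic-function argument gives P(hit 3 before 0 | start at 2) = a/N.
P = 2/3 = 2/3

Answer: 2/3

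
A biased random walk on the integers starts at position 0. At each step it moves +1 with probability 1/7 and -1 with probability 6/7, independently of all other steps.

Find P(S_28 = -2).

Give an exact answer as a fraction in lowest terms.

Answer: 2514963060298874880/65712362363534280139543

Derivation:
To reach position -2 after 28 steps: need 13 steps of +1 and 15 steps of -1.
Number of such sequences: C(28,13) = 37442160
Each has probability (1/7)^13 · (6/7)^15 = 470184984576/459986536544739960976801
P = 37442160 · 470184984576/459986536544739960976801 = 2514963060298874880/65712362363534280139543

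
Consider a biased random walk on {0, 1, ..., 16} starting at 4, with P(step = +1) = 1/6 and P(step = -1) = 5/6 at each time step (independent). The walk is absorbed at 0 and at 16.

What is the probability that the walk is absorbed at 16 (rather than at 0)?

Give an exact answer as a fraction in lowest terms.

Biased walk: p = 1/6, q = 5/6, r = q/p = 5
Gambler's ruin: P(hit 16 before 0 | start at 4) = (1 - r^a)/(1 - r^N)
r^4 = 625; r^16 = 152587890625
P = (1 - 625) / (1 - 152587890625) = -624 / -152587890624 = 1/244531876

Answer: 1/244531876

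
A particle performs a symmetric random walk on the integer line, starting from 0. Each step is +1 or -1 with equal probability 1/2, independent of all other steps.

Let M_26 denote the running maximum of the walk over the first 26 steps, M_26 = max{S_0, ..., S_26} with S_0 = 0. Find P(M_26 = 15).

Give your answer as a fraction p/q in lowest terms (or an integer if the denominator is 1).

Let M_26 = max(S_0,...,S_26). Use the reflection principle: for j ≥ 1, #{paths with M_26 ≥ j} = #{S_26 ≥ j} + #{S_26 ≥ j+1}.
By reflection, #{M_26 ≥ 15} = #{S_26 ≥ 15} + #{S_26 ≥ 16} = 83682 + 83682 = 167364.
#{M_26 ≥ 16} = #{S_26 ≥ 16} + #{S_26 ≥ 17} = 83682 + 17902 = 101584.
#{M_26 = 15} = 167364 - 101584 = 65780.
P(M_26 = 15) = 65780/67108864 = 16445/16777216

Answer: 16445/16777216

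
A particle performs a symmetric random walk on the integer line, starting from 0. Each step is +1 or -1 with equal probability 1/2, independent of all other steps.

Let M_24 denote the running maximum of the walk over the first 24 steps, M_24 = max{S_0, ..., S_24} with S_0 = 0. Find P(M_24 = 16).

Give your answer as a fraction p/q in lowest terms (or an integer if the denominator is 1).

Let M_24 = max(S_0,...,S_24). Use the reflection principle: for j ≥ 1, #{paths with M_24 ≥ j} = #{S_24 ≥ j} + #{S_24 ≥ j+1}.
By reflection, #{M_24 ≥ 16} = #{S_24 ≥ 16} + #{S_24 ≥ 17} = 12951 + 2325 = 15276.
#{M_24 ≥ 17} = #{S_24 ≥ 17} + #{S_24 ≥ 18} = 2325 + 2325 = 4650.
#{M_24 = 16} = 15276 - 4650 = 10626.
P(M_24 = 16) = 10626/16777216 = 5313/8388608

Answer: 5313/8388608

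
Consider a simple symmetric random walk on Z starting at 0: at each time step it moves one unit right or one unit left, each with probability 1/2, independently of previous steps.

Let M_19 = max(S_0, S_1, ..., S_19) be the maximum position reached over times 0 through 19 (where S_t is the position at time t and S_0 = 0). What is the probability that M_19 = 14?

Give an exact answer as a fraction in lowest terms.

Answer: 171/524288

Derivation:
Let M_19 = max(S_0,...,S_19). Use the reflection principle: for j ≥ 1, #{paths with M_19 ≥ j} = #{S_19 ≥ j} + #{S_19 ≥ j+1}.
By reflection, #{M_19 ≥ 14} = #{S_19 ≥ 14} + #{S_19 ≥ 15} = 191 + 191 = 382.
#{M_19 ≥ 15} = #{S_19 ≥ 15} + #{S_19 ≥ 16} = 191 + 20 = 211.
#{M_19 = 14} = 382 - 211 = 171.
P(M_19 = 14) = 171/524288 = 171/524288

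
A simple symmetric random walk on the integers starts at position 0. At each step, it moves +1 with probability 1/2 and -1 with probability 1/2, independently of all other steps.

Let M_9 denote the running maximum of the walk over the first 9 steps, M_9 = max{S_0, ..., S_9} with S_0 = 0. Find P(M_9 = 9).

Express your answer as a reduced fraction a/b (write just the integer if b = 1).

Let M_9 = max(S_0,...,S_9). Use the reflection principle: for j ≥ 1, #{paths with M_9 ≥ j} = #{S_9 ≥ j} + #{S_9 ≥ j+1}.
By reflection, #{M_9 ≥ 9} = #{S_9 ≥ 9} + #{S_9 ≥ 10} = 1 + 0 = 1.
#{M_9 ≥ 10} = #{S_9 ≥ 10} + #{S_9 ≥ 11} = 0 + 0 = 0.
#{M_9 = 9} = 1 - 0 = 1.
P(M_9 = 9) = 1/512 = 1/512

Answer: 1/512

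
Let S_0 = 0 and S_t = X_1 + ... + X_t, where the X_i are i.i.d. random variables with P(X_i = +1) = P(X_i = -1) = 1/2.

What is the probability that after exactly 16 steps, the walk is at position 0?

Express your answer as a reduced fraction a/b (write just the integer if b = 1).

Answer: 6435/32768

Derivation:
To return to 0 after 16 steps: need exactly 8 steps of +1 and 8 of -1.
Favorable paths: C(16,8) = 12870
Total paths: 2^16 = 65536
P = 12870/65536 = 6435/32768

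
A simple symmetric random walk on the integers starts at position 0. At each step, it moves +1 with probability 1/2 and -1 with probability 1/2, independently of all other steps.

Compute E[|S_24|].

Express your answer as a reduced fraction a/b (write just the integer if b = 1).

Answer: 2028117/524288

Derivation:
S_24 takes values m ≡ 0 (mod 2) with |m| ≤ 24; P(S_24=m) = C(24,(24+m)/2)/2^24.
Total paths: 2^24 = 16777216
Distribution: P(S=-24)=1/16777216, P(S=-22)=24/16777216, P(S=-20)=276/16777216, P(S=-18)=2024/16777216, P(S=-16)=10626/16777216, P(S=-14)=42504/16777216, P(S=-12)=134596/16777216, P(S=-10)=346104/16777216, P(S=-8)=735471/16777216, P(S=-6)=1307504/16777216, P(S=-4)=1961256/16777216, P(S=-2)=2496144/16777216, P(S=0)=2704156/16777216, P(S=2)=2496144/16777216, P(S=4)=1961256/16777216, P(S=6)=1307504/16777216, P(S=8)=735471/16777216, P(S=10)=346104/16777216, P(S=12)=134596/16777216, P(S=14)=42504/16777216, P(S=16)=10626/16777216, P(S=18)=2024/16777216, P(S=20)=276/16777216, P(S=22)=24/16777216, P(S=24)=1/16777216
E[|S_24|] = Σ_m |m|·P(S_24=m) = 64899744/16777216 = 2028117/524288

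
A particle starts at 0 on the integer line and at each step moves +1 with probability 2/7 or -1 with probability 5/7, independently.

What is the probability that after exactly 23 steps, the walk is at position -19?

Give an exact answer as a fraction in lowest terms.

To reach position -19 after 23 steps: need 2 steps of +1 and 21 steps of -1.
Number of such sequences: C(23,2) = 253
Each has probability (2/7)^2 · (5/7)^21 = 1907348632812500/27368747340080916343
P = 253 · 1907348632812500/27368747340080916343 = 482559204101562500/27368747340080916343

Answer: 482559204101562500/27368747340080916343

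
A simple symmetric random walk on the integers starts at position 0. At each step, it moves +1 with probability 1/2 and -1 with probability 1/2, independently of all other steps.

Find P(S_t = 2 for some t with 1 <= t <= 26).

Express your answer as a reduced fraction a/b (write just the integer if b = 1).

Answer: 11762641/16777216

Derivation:
Count via complement. Let g(t,s) = #length-t paths at position s with S_1..S_t all ≠ 2.
g(t,s) = g(t-1,s-1) + g(t-1,s+1) for s ≠ 2; g(t,2) = 0.
t=0: g(0,0)=1
t=1: g(1,-1)=1 g(1,1)=1
t=2: g(2,-2)=1 g(2,0)=2
t=3: g(3,-3)=1 g(3,-1)=3 g(3,1)=2
t=4: g(4,-4)=1 g(4,-2)=4 g(4,0)=5
t=5: g(5,-5)=1 g(5,-3)=5 g(5,-1)=9 g(5,1)=5
t=6: g(6,-6)=1 g(6,-4)=6 g(6,-2)=14 g(6,0)=14
t=7: g(7,-7)=1 g(7,-5)=7 g(7,-3)=20 g(7,-1)=28 g(7,1)=14
t=8: g(8,-8)=1 g(8,-6)=8 g(8,-4)=27 g(8,-2)=48 g(8,0)=42
t=9: g(9,-9)=1 g(9,-7)=9 g(9,-5)=35 g(9,-3)=75 g(9,-1)=90 g(9,1)=42
t=10: g(10,-10)=1 g(10,-8)=10 g(10,-6)=44 g(10,-4)=110 g(10,-2)=165 g(10,0)=132
t=11: g(11,-11)=1 g(11,-9)=11 g(11,-7)=54 g(11,-5)=154 g(11,-3)=275 g(11,-1)=297 g(11,1)=132
t=12: g(12,-12)=1 g(12,-10)=12 g(12,-8)=65 g(12,-6)=208 g(12,-4)=429 g(12,-2)=572 g(12,0)=429
t=13: g(13,-13)=1 g(13,-11)=13 g(13,-9)=77 g(13,-7)=273 g(13,-5)=637 g(13,-3)=1001 g(13,-1)=1001 g(13,1)=429
t=14: g(14,-14)=1 g(14,-12)=14 g(14,-10)=90 g(14,-8)=350 g(14,-6)=910 g(14,-4)=1638 g(14,-2)=2002 g(14,0)=1430
t=15: g(15,-15)=1 g(15,-13)=15 g(15,-11)=104 g(15,-9)=440 g(15,-7)=1260 g(15,-5)=2548 g(15,-3)=3640 g(15,-1)=3432 g(15,1)=1430
t=16: g(16,-16)=1 g(16,-14)=16 g(16,-12)=119 g(16,-10)=544 g(16,-8)=1700 g(16,-6)=3808 g(16,-4)=6188 g(16,-2)=7072 g(16,0)=4862
t=17: g(17,-17)=1 g(17,-15)=17 g(17,-13)=135 g(17,-11)=663 g(17,-9)=2244 g(17,-7)=5508 g(17,-5)=9996 g(17,-3)=13260 g(17,-1)=11934 g(17,1)=4862
t=18: g(18,-18)=1 g(18,-16)=18 g(18,-14)=152 g(18,-12)=798 g(18,-10)=2907 g(18,-8)=7752 g(18,-6)=15504 g(18,-4)=23256 g(18,-2)=25194 g(18,0)=16796
t=19: g(19,-19)=1 g(19,-17)=19 g(19,-15)=170 g(19,-13)=950 g(19,-11)=3705 g(19,-9)=10659 g(19,-7)=23256 g(19,-5)=38760 g(19,-3)=48450 g(19,-1)=41990 g(19,1)=16796
t=20: g(20,-20)=1 g(20,-18)=20 g(20,-16)=189 g(20,-14)=1120 g(20,-12)=4655 g(20,-10)=14364 g(20,-8)=33915 g(20,-6)=62016 g(20,-4)=87210 g(20,-2)=90440 g(20,0)=58786
t=21: g(21,-21)=1 g(21,-19)=21 g(21,-17)=209 g(21,-15)=1309 g(21,-13)=5775 g(21,-11)=19019 g(21,-9)=48279 g(21,-7)=95931 g(21,-5)=149226 g(21,-3)=177650 g(21,-1)=149226 g(21,1)=58786
t=22: g(22,-22)=1 g(22,-20)=22 g(22,-18)=230 g(22,-16)=1518 g(22,-14)=7084 g(22,-12)=24794 g(22,-10)=67298 g(22,-8)=144210 g(22,-6)=245157 g(22,-4)=326876 g(22,-2)=326876 g(22,0)=208012
t=23: g(23,-23)=1 g(23,-21)=23 g(23,-19)=252 g(23,-17)=1748 g(23,-15)=8602 g(23,-13)=31878 g(23,-11)=92092 g(23,-9)=211508 g(23,-7)=389367 g(23,-5)=572033 g(23,-3)=653752 g(23,-1)=534888 g(23,1)=208012
t=24: g(24,-24)=1 g(24,-22)=24 g(24,-20)=275 g(24,-18)=2000 g(24,-16)=10350 g(24,-14)=40480 g(24,-12)=123970 g(24,-10)=303600 g(24,-8)=600875 g(24,-6)=961400 g(24,-4)=1225785 g(24,-2)=1188640 g(24,0)=742900
t=25: g(25,-25)=1 g(25,-23)=25 g(25,-21)=299 g(25,-19)=2275 g(25,-17)=12350 g(25,-15)=50830 g(25,-13)=164450 g(25,-11)=427570 g(25,-9)=904475 g(25,-7)=1562275 g(25,-5)=2187185 g(25,-3)=2414425 g(25,-1)=1931540 g(25,1)=742900
t=26: g(26,-26)=1 g(26,-24)=26 g(26,-22)=324 g(26,-20)=2574 g(26,-18)=14625 g(26,-16)=63180 g(26,-14)=215280 g(26,-12)=592020 g(26,-10)=1332045 g(26,-8)=2466750 g(26,-6)=3749460 g(26,-4)=4601610 g(26,-2)=4345965 g(26,0)=2674440
Paths never hitting 2: Σ_s g(26,s) = 20058300
Paths hitting 2: 2^26 - 20058300 = 47050564
P = 47050564/67108864 = 11762641/16777216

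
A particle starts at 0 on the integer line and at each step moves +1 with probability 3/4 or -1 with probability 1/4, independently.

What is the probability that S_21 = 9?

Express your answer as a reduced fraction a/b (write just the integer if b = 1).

Answer: 97328636181/549755813888

Derivation:
To reach position 9 after 21 steps: need 15 steps of +1 and 6 steps of -1.
Number of such sequences: C(21,15) = 54264
Each has probability (3/4)^15 · (1/4)^6 = 14348907/4398046511104
P = 54264 · 14348907/4398046511104 = 97328636181/549755813888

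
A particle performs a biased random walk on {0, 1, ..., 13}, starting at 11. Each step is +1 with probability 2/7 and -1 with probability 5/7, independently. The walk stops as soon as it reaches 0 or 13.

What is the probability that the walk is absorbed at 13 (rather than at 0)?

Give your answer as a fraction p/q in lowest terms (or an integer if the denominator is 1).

Answer: 65101436/406898311

Derivation:
Biased walk: p = 2/7, q = 5/7, r = q/p = 5/2
Gambler's ruin: P(hit 13 before 0 | start at 11) = (1 - r^a)/(1 - r^N)
r^11 = 48828125/2048; r^13 = 1220703125/8192
P = (1 - 48828125/2048) / (1 - 1220703125/8192) = -48826077/2048 / -1220694933/8192 = 65101436/406898311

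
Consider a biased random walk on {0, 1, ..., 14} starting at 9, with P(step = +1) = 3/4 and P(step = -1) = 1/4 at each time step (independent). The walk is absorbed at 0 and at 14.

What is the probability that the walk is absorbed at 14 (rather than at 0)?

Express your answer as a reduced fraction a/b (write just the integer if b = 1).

Answer: 2391363/2391484

Derivation:
Biased walk: p = 3/4, q = 1/4, r = q/p = 1/3
Gambler's ruin: P(hit 14 before 0 | start at 9) = (1 - r^a)/(1 - r^N)
r^9 = 1/19683; r^14 = 1/4782969
P = (1 - 1/19683) / (1 - 1/4782969) = 19682/19683 / 4782968/4782969 = 2391363/2391484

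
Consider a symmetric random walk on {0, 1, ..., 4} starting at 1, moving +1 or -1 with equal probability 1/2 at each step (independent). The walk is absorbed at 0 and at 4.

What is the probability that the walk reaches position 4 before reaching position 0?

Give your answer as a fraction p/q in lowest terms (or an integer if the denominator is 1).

Answer: 1/4

Derivation:
Symmetric walk (p = 1/2): the harmonic-function argument gives P(hit 4 before 0 | start at 1) = a/N.
P = 1/4 = 1/4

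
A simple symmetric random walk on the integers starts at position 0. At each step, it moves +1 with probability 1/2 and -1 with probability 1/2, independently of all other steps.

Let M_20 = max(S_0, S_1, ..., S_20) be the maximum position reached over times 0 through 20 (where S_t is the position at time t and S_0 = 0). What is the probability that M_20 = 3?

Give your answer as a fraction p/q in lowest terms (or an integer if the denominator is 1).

Let M_20 = max(S_0,...,S_20). Use the reflection principle: for j ≥ 1, #{paths with M_20 ≥ j} = #{S_20 ≥ j} + #{S_20 ≥ j+1}.
By reflection, #{M_20 ≥ 3} = #{S_20 ≥ 3} + #{S_20 ≥ 4} = 263950 + 263950 = 527900.
#{M_20 ≥ 4} = #{S_20 ≥ 4} + #{S_20 ≥ 5} = 263950 + 137980 = 401930.
#{M_20 = 3} = 527900 - 401930 = 125970.
P(M_20 = 3) = 125970/1048576 = 62985/524288

Answer: 62985/524288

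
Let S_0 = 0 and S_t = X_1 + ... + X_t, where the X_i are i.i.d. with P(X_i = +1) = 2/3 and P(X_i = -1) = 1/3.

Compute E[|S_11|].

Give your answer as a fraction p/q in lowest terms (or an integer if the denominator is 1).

S_11 takes values m ≡ 1 (mod 2) with |m| ≤ 11; P(S_11=m) = C(11,(11+m)/2) · (2/3)^((11+m)/2) · (1/3)^((11-m)/2).
Distribution: P(S=-11)=1/177147, P(S=-9)=22/177147, P(S=-7)=220/177147, P(S=-5)=440/59049, P(S=-3)=1760/59049, P(S=-1)=4928/59049, P(S=1)=9856/59049, P(S=3)=14080/59049, P(S=5)=14080/59049, P(S=7)=28160/177147, P(S=9)=11264/177147, P(S=11)=2048/177147
E[|S_11|] = Σ_m |m|·P(S_11=m) = 242495/59049

Answer: 242495/59049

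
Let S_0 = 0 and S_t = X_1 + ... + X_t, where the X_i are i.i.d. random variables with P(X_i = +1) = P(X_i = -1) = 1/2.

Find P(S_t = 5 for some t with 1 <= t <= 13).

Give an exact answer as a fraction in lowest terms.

Answer: 1471/8192

Derivation:
Count via complement. Let g(t,s) = #length-t paths at position s with S_1..S_t all ≠ 5.
g(t,s) = g(t-1,s-1) + g(t-1,s+1) for s ≠ 5; g(t,5) = 0.
t=0: g(0,0)=1
t=1: g(1,-1)=1 g(1,1)=1
t=2: g(2,-2)=1 g(2,0)=2 g(2,2)=1
t=3: g(3,-3)=1 g(3,-1)=3 g(3,1)=3 g(3,3)=1
t=4: g(4,-4)=1 g(4,-2)=4 g(4,0)=6 g(4,2)=4 g(4,4)=1
t=5: g(5,-5)=1 g(5,-3)=5 g(5,-1)=10 g(5,1)=10 g(5,3)=5
t=6: g(6,-6)=1 g(6,-4)=6 g(6,-2)=15 g(6,0)=20 g(6,2)=15 g(6,4)=5
t=7: g(7,-7)=1 g(7,-5)=7 g(7,-3)=21 g(7,-1)=35 g(7,1)=35 g(7,3)=20
t=8: g(8,-8)=1 g(8,-6)=8 g(8,-4)=28 g(8,-2)=56 g(8,0)=70 g(8,2)=55 g(8,4)=20
t=9: g(9,-9)=1 g(9,-7)=9 g(9,-5)=36 g(9,-3)=84 g(9,-1)=126 g(9,1)=125 g(9,3)=75
t=10: g(10,-10)=1 g(10,-8)=10 g(10,-6)=45 g(10,-4)=120 g(10,-2)=210 g(10,0)=251 g(10,2)=200 g(10,4)=75
t=11: g(11,-11)=1 g(11,-9)=11 g(11,-7)=55 g(11,-5)=165 g(11,-3)=330 g(11,-1)=461 g(11,1)=451 g(11,3)=275
t=12: g(12,-12)=1 g(12,-10)=12 g(12,-8)=66 g(12,-6)=220 g(12,-4)=495 g(12,-2)=791 g(12,0)=912 g(12,2)=726 g(12,4)=275
t=13: g(13,-13)=1 g(13,-11)=13 g(13,-9)=78 g(13,-7)=286 g(13,-5)=715 g(13,-3)=1286 g(13,-1)=1703 g(13,1)=1638 g(13,3)=1001
Paths never hitting 5: Σ_s g(13,s) = 6721
Paths hitting 5: 2^13 - 6721 = 1471
P = 1471/8192 = 1471/8192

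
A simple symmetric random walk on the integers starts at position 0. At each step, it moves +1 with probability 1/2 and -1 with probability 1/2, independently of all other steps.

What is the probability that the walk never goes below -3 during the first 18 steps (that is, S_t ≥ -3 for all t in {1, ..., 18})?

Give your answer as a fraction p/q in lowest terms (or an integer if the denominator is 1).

Answer: 20995/32768

Derivation:
Let f(t,s) = #length-t paths at position s with S_1..S_t all ≥ -3.
f(t,s) = f(t-1,s-1) + f(t-1,s+1) for s ≥ -3; f(t,s) = 0 for s < -3.
t=0: f(0,0)=1
t=1: f(1,-1)=1 f(1,1)=1
t=2: f(2,-2)=1 f(2,0)=2 f(2,2)=1
t=3: f(3,-3)=1 f(3,-1)=3 f(3,1)=3 f(3,3)=1
t=4: f(4,-2)=4 f(4,0)=6 f(4,2)=4 f(4,4)=1
t=5: f(5,-3)=4 f(5,-1)=10 f(5,1)=10 f(5,3)=5 f(5,5)=1
t=6: f(6,-2)=14 f(6,0)=20 f(6,2)=15 f(6,4)=6 f(6,6)=1
t=7: f(7,-3)=14 f(7,-1)=34 f(7,1)=35 f(7,3)=21 f(7,5)=7 f(7,7)=1
t=8: f(8,-2)=48 f(8,0)=69 f(8,2)=56 f(8,4)=28 f(8,6)=8 f(8,8)=1
t=9: f(9,-3)=48 f(9,-1)=117 f(9,1)=125 f(9,3)=84 f(9,5)=36 f(9,7)=9 f(9,9)=1
t=10: f(10,-2)=165 f(10,0)=242 f(10,2)=209 f(10,4)=120 f(10,6)=45 f(10,8)=10 f(10,10)=1
t=11: f(11,-3)=165 f(11,-1)=407 f(11,1)=451 f(11,3)=329 f(11,5)=165 f(11,7)=55 f(11,9)=11 f(11,11)=1
t=12: f(12,-2)=572 f(12,0)=858 f(12,2)=780 f(12,4)=494 f(12,6)=220 f(12,8)=66 f(12,10)=12 f(12,12)=1
t=13: f(13,-3)=572 f(13,-1)=1430 f(13,1)=1638 f(13,3)=1274 f(13,5)=714 f(13,7)=286 f(13,9)=78 f(13,11)=13 f(13,13)=1
t=14: f(14,-2)=2002 f(14,0)=3068 f(14,2)=2912 f(14,4)=1988 f(14,6)=1000 f(14,8)=364 f(14,10)=91 f(14,12)=14 f(14,14)=1
t=15: f(15,-3)=2002 f(15,-1)=5070 f(15,1)=5980 f(15,3)=4900 f(15,5)=2988 f(15,7)=1364 f(15,9)=455 f(15,11)=105 f(15,13)=15 f(15,15)=1
t=16: f(16,-2)=7072 f(16,0)=11050 f(16,2)=10880 f(16,4)=7888 f(16,6)=4352 f(16,8)=1819 f(16,10)=560 f(16,12)=120 f(16,14)=16 f(16,16)=1
t=17: f(17,-3)=7072 f(17,-1)=18122 f(17,1)=21930 f(17,3)=18768 f(17,5)=12240 f(17,7)=6171 f(17,9)=2379 f(17,11)=680 f(17,13)=136 f(17,15)=17 f(17,17)=1
t=18: f(18,-2)=25194 f(18,0)=40052 f(18,2)=40698 f(18,4)=31008 f(18,6)=18411 f(18,8)=8550 f(18,10)=3059 f(18,12)=816 f(18,14)=153 f(18,16)=18 f(18,18)=1
Σ_s f(18,s) = 167960
P = 167960/262144 = 20995/32768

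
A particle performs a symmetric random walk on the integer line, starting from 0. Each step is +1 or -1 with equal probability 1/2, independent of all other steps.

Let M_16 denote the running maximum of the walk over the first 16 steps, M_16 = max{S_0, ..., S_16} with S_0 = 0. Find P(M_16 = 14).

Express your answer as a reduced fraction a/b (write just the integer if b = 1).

Let M_16 = max(S_0,...,S_16). Use the reflection principle: for j ≥ 1, #{paths with M_16 ≥ j} = #{S_16 ≥ j} + #{S_16 ≥ j+1}.
By reflection, #{M_16 ≥ 14} = #{S_16 ≥ 14} + #{S_16 ≥ 15} = 17 + 1 = 18.
#{M_16 ≥ 15} = #{S_16 ≥ 15} + #{S_16 ≥ 16} = 1 + 1 = 2.
#{M_16 = 14} = 18 - 2 = 16.
P(M_16 = 14) = 16/65536 = 1/4096

Answer: 1/4096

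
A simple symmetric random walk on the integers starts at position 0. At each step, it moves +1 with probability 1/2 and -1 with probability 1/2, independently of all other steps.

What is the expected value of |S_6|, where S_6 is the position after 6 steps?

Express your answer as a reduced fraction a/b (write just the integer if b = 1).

Answer: 15/8

Derivation:
S_6 takes values m ≡ 0 (mod 2) with |m| ≤ 6; P(S_6=m) = C(6,(6+m)/2)/2^6.
Total paths: 2^6 = 64
Distribution: P(S=-6)=1/64, P(S=-4)=6/64, P(S=-2)=15/64, P(S=0)=20/64, P(S=2)=15/64, P(S=4)=6/64, P(S=6)=1/64
E[|S_6|] = Σ_m |m|·P(S_6=m) = 120/64 = 15/8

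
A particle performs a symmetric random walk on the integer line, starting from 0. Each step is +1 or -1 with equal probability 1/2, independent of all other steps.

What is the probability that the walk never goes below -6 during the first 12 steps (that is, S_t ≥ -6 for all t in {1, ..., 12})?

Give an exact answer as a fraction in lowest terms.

Let f(t,s) = #length-t paths at position s with S_1..S_t all ≥ -6.
f(t,s) = f(t-1,s-1) + f(t-1,s+1) for s ≥ -6; f(t,s) = 0 for s < -6.
t=0: f(0,0)=1
t=1: f(1,-1)=1 f(1,1)=1
t=2: f(2,-2)=1 f(2,0)=2 f(2,2)=1
t=3: f(3,-3)=1 f(3,-1)=3 f(3,1)=3 f(3,3)=1
t=4: f(4,-4)=1 f(4,-2)=4 f(4,0)=6 f(4,2)=4 f(4,4)=1
t=5: f(5,-5)=1 f(5,-3)=5 f(5,-1)=10 f(5,1)=10 f(5,3)=5 f(5,5)=1
t=6: f(6,-6)=1 f(6,-4)=6 f(6,-2)=15 f(6,0)=20 f(6,2)=15 f(6,4)=6 f(6,6)=1
t=7: f(7,-5)=7 f(7,-3)=21 f(7,-1)=35 f(7,1)=35 f(7,3)=21 f(7,5)=7 f(7,7)=1
t=8: f(8,-6)=7 f(8,-4)=28 f(8,-2)=56 f(8,0)=70 f(8,2)=56 f(8,4)=28 f(8,6)=8 f(8,8)=1
t=9: f(9,-5)=35 f(9,-3)=84 f(9,-1)=126 f(9,1)=126 f(9,3)=84 f(9,5)=36 f(9,7)=9 f(9,9)=1
t=10: f(10,-6)=35 f(10,-4)=119 f(10,-2)=210 f(10,0)=252 f(10,2)=210 f(10,4)=120 f(10,6)=45 f(10,8)=10 f(10,10)=1
t=11: f(11,-5)=154 f(11,-3)=329 f(11,-1)=462 f(11,1)=462 f(11,3)=330 f(11,5)=165 f(11,7)=55 f(11,9)=11 f(11,11)=1
t=12: f(12,-6)=154 f(12,-4)=483 f(12,-2)=791 f(12,0)=924 f(12,2)=792 f(12,4)=495 f(12,6)=220 f(12,8)=66 f(12,10)=12 f(12,12)=1
Σ_s f(12,s) = 3938
P = 3938/4096 = 1969/2048

Answer: 1969/2048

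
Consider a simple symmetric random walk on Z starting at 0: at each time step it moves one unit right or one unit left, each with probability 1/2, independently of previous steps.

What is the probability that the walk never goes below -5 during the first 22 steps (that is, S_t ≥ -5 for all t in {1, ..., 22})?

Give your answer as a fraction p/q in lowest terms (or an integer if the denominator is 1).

Answer: 1656667/2097152

Derivation:
Let f(t,s) = #length-t paths at position s with S_1..S_t all ≥ -5.
f(t,s) = f(t-1,s-1) + f(t-1,s+1) for s ≥ -5; f(t,s) = 0 for s < -5.
t=0: f(0,0)=1
t=1: f(1,-1)=1 f(1,1)=1
t=2: f(2,-2)=1 f(2,0)=2 f(2,2)=1
t=3: f(3,-3)=1 f(3,-1)=3 f(3,1)=3 f(3,3)=1
t=4: f(4,-4)=1 f(4,-2)=4 f(4,0)=6 f(4,2)=4 f(4,4)=1
t=5: f(5,-5)=1 f(5,-3)=5 f(5,-1)=10 f(5,1)=10 f(5,3)=5 f(5,5)=1
t=6: f(6,-4)=6 f(6,-2)=15 f(6,0)=20 f(6,2)=15 f(6,4)=6 f(6,6)=1
t=7: f(7,-5)=6 f(7,-3)=21 f(7,-1)=35 f(7,1)=35 f(7,3)=21 f(7,5)=7 f(7,7)=1
t=8: f(8,-4)=27 f(8,-2)=56 f(8,0)=70 f(8,2)=56 f(8,4)=28 f(8,6)=8 f(8,8)=1
t=9: f(9,-5)=27 f(9,-3)=83 f(9,-1)=126 f(9,1)=126 f(9,3)=84 f(9,5)=36 f(9,7)=9 f(9,9)=1
t=10: f(10,-4)=110 f(10,-2)=209 f(10,0)=252 f(10,2)=210 f(10,4)=120 f(10,6)=45 f(10,8)=10 f(10,10)=1
t=11: f(11,-5)=110 f(11,-3)=319 f(11,-1)=461 f(11,1)=462 f(11,3)=330 f(11,5)=165 f(11,7)=55 f(11,9)=11 f(11,11)=1
t=12: f(12,-4)=429 f(12,-2)=780 f(12,0)=923 f(12,2)=792 f(12,4)=495 f(12,6)=220 f(12,8)=66 f(12,10)=12 f(12,12)=1
t=13: f(13,-5)=429 f(13,-3)=1209 f(13,-1)=1703 f(13,1)=1715 f(13,3)=1287 f(13,5)=715 f(13,7)=286 f(13,9)=78 f(13,11)=13 f(13,13)=1
t=14: f(14,-4)=1638 f(14,-2)=2912 f(14,0)=3418 f(14,2)=3002 f(14,4)=2002 f(14,6)=1001 f(14,8)=364 f(14,10)=91 f(14,12)=14 f(14,14)=1
t=15: f(15,-5)=1638 f(15,-3)=4550 f(15,-1)=6330 f(15,1)=6420 f(15,3)=5004 f(15,5)=3003 f(15,7)=1365 f(15,9)=455 f(15,11)=105 f(15,13)=15 f(15,15)=1
t=16: f(16,-4)=6188 f(16,-2)=10880 f(16,0)=12750 f(16,2)=11424 f(16,4)=8007 f(16,6)=4368 f(16,8)=1820 f(16,10)=560 f(16,12)=120 f(16,14)=16 f(16,16)=1
t=17: f(17,-5)=6188 f(17,-3)=17068 f(17,-1)=23630 f(17,1)=24174 f(17,3)=19431 f(17,5)=12375 f(17,7)=6188 f(17,9)=2380 f(17,11)=680 f(17,13)=136 f(17,15)=17 f(17,17)=1
t=18: f(18,-4)=23256 f(18,-2)=40698 f(18,0)=47804 f(18,2)=43605 f(18,4)=31806 f(18,6)=18563 f(18,8)=8568 f(18,10)=3060 f(18,12)=816 f(18,14)=153 f(18,16)=18 f(18,18)=1
t=19: f(19,-5)=23256 f(19,-3)=63954 f(19,-1)=88502 f(19,1)=91409 f(19,3)=75411 f(19,5)=50369 f(19,7)=27131 f(19,9)=11628 f(19,11)=3876 f(19,13)=969 f(19,15)=171 f(19,17)=19 f(19,19)=1
t=20: f(20,-4)=87210 f(20,-2)=152456 f(20,0)=179911 f(20,2)=166820 f(20,4)=125780 f(20,6)=77500 f(20,8)=38759 f(20,10)=15504 f(20,12)=4845 f(20,14)=1140 f(20,16)=190 f(20,18)=20 f(20,20)=1
t=21: f(21,-5)=87210 f(21,-3)=239666 f(21,-1)=332367 f(21,1)=346731 f(21,3)=292600 f(21,5)=203280 f(21,7)=116259 f(21,9)=54263 f(21,11)=20349 f(21,13)=5985 f(21,15)=1330 f(21,17)=210 f(21,19)=21 f(21,21)=1
t=22: f(22,-4)=326876 f(22,-2)=572033 f(22,0)=679098 f(22,2)=639331 f(22,4)=495880 f(22,6)=319539 f(22,8)=170522 f(22,10)=74612 f(22,12)=26334 f(22,14)=7315 f(22,16)=1540 f(22,18)=231 f(22,20)=22 f(22,22)=1
Σ_s f(22,s) = 3313334
P = 3313334/4194304 = 1656667/2097152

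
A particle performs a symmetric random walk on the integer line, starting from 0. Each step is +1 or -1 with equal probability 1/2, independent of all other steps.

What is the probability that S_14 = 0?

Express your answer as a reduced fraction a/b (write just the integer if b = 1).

Answer: 429/2048

Derivation:
To return to 0 after 14 steps: need exactly 7 steps of +1 and 7 of -1.
Favorable paths: C(14,7) = 3432
Total paths: 2^14 = 16384
P = 3432/16384 = 429/2048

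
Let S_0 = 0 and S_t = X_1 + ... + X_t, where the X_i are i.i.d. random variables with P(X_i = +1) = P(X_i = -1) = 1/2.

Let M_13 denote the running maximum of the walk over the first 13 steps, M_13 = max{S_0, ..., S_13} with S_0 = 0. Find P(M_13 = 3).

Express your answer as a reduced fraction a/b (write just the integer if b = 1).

Let M_13 = max(S_0,...,S_13). Use the reflection principle: for j ≥ 1, #{paths with M_13 ≥ j} = #{S_13 ≥ j} + #{S_13 ≥ j+1}.
By reflection, #{M_13 ≥ 3} = #{S_13 ≥ 3} + #{S_13 ≥ 4} = 2380 + 1093 = 3473.
#{M_13 ≥ 4} = #{S_13 ≥ 4} + #{S_13 ≥ 5} = 1093 + 1093 = 2186.
#{M_13 = 3} = 3473 - 2186 = 1287.
P(M_13 = 3) = 1287/8192 = 1287/8192

Answer: 1287/8192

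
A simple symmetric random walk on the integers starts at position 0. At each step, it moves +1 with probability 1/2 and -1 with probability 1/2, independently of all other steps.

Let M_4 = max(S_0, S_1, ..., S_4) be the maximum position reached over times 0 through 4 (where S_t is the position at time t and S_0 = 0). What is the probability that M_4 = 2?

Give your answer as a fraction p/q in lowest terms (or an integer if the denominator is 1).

Let M_4 = max(S_0,...,S_4). Use the reflection principle: for j ≥ 1, #{paths with M_4 ≥ j} = #{S_4 ≥ j} + #{S_4 ≥ j+1}.
By reflection, #{M_4 ≥ 2} = #{S_4 ≥ 2} + #{S_4 ≥ 3} = 5 + 1 = 6.
#{M_4 ≥ 3} = #{S_4 ≥ 3} + #{S_4 ≥ 4} = 1 + 1 = 2.
#{M_4 = 2} = 6 - 2 = 4.
P(M_4 = 2) = 4/16 = 1/4

Answer: 1/4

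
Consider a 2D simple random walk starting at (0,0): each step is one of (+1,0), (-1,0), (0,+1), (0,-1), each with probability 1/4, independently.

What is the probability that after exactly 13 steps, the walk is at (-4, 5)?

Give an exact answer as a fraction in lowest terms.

Answer: 16731/8388608

Derivation:
Let h be the number of horizontal steps (so 13-h are vertical). To end at (-4,5) need (h-4)/2 right-steps and ((13-h)+5)/2 up-steps.
Sum over h with 4 ≤ h ≤ 8, h ≡ 0 (mod 2), 13-h ≡ 1 (mod 2):
h=4: C(13,4)·C(4,0)·C(9,7) = 715·1·36 = 25740
h=6: C(13,6)·C(6,1)·C(7,6) = 1716·6·7 = 72072
h=8: C(13,8)·C(8,2)·C(5,5) = 1287·28·1 = 36036
Total favorable: 133848
Total paths: 4^13 = 67108864
P = 133848/67108864 = 16731/8388608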